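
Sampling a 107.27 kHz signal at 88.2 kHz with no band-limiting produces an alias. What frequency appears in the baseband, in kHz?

19.07 kHz

Nyquist = 88,200/2 = 44,100 Hz; 107,270 Hz exceeds it.
Alias = |107,270 − 1×88,200| = |107,270 − 88,200| = 19,070 Hz = 19.07 kHz.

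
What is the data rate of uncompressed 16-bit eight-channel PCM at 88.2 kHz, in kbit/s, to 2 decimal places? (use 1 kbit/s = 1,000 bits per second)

Bit rate = 88,200 × 16 × 8 = 11,289,600 bits/s.
= 11289.60 kbit/s.

11289.60 kbit/s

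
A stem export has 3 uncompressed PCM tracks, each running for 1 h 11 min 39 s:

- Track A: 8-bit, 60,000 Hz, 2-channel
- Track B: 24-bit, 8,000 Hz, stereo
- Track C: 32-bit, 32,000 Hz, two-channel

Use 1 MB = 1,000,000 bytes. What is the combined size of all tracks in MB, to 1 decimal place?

1 h 11 min 39 s = 4,299 s.
Track A: 60,000 × 4,299 × 1 × 2 = 515,880,000 bytes.
Track B: 8,000 × 4,299 × 3 × 2 = 206,352,000 bytes.
Track C: 32,000 × 4,299 × 4 × 2 = 1,100,544,000 bytes.
Total = 1,822,776,000 bytes = 1822.8 MB.

1822.8 MB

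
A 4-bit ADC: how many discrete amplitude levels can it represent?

16 levels

2^4 = 16.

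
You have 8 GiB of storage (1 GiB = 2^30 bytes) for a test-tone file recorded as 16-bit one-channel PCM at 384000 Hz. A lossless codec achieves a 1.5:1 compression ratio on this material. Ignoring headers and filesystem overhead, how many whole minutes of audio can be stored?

279 minutes

Uncompressed byte rate = 384,000 × 2 × 1 = 768,000 bytes/s.
After 1.5:1 compression, effective rate ≈ 512000 bytes/s.
Capacity = 8 × 1,073,741,824 = 8,589,934,592 bytes.
8,589,934,592 / effective rate ≈ 16777.22 s → 279 minutes.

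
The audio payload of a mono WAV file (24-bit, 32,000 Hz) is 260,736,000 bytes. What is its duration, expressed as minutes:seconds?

45:16

Byte rate = 32,000 × 3 × 1 = 96,000 bytes/s.
Duration = 260,736,000 / 96,000 = 2,716 s.
2,716 s = 45:16.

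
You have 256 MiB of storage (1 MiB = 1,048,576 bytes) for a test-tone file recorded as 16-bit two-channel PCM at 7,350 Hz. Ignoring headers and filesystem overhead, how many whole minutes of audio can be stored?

Uncompressed byte rate = 7,350 × 2 × 2 = 29,400 bytes/s.
Capacity = 256 × 1,048,576 = 268,435,456 bytes.
268,435,456 / 29,400 ≈ 9130.46 s → 152 minutes.

152 minutes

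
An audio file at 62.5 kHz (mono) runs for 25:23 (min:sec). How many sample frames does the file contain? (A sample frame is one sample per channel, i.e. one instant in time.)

25:23 (min:sec) = 1,523 s.
62,500 samples/s × 1,523 s = 95,187,500 frames.

95,187,500 sample frames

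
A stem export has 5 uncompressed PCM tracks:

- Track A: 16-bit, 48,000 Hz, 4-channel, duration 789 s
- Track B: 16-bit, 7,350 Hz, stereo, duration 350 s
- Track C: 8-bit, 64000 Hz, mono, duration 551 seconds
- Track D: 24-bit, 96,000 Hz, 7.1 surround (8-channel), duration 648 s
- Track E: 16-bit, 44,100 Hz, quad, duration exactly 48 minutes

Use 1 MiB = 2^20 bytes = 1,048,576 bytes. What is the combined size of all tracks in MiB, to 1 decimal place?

Track A: 48,000 × 789 × 2 × 4 = 302,976,000 bytes.
Track B: 7,350 × 350 × 2 × 2 = 10,290,000 bytes.
Track C: 64,000 × 551 × 1 × 1 = 35,264,000 bytes.
Track D: 96,000 × 648 × 3 × 8 = 1,492,992,000 bytes.
Track E: exactly 48 minutes = 2,880 s; 44,100 × 2,880 × 2 × 4 = 1,016,064,000 bytes.
Total = 2,857,586,000 bytes = 2725.2 MiB.

2725.2 MiB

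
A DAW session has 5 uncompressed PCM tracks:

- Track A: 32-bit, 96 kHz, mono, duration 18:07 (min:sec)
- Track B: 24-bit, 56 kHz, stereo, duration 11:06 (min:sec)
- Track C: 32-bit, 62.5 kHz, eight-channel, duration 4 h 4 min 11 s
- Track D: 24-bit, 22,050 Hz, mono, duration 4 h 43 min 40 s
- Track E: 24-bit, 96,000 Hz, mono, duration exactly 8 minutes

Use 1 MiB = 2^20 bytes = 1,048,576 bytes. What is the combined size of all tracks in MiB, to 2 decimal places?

Track A: 18:07 (min:sec) = 1,087 s; 96,000 × 1,087 × 4 × 1 = 417,408,000 bytes.
Track B: 11:06 (min:sec) = 666 s; 56,000 × 666 × 3 × 2 = 223,776,000 bytes.
Track C: 4 h 4 min 11 s = 14,651 s; 62,500 × 14,651 × 4 × 8 = 29,302,000,000 bytes.
Track D: 4 h 43 min 40 s = 17,020 s; 22,050 × 17,020 × 3 × 1 = 1,125,873,000 bytes.
Track E: exactly 8 minutes = 480 s; 96,000 × 480 × 3 × 1 = 138,240,000 bytes.
Total = 31,207,297,000 bytes = 29761.60 MiB.

29761.60 MiB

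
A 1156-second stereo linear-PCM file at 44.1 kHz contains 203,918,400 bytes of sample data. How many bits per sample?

Bytes per sample = 203,918,400 / (44,100 × 1,156 × 2) = 203,918,400 / 101,959,200 = 2.
Bit depth = 2 × 8 = 16 bits.

16 bits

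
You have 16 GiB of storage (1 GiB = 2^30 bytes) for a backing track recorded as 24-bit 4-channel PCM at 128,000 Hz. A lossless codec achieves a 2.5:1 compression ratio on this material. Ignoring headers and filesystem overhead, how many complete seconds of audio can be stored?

Uncompressed byte rate = 128,000 × 3 × 4 = 1,536,000 bytes/s.
After 2.5:1 compression, effective rate ≈ 614400 bytes/s.
Capacity = 16 × 1,073,741,824 = 17,179,869,184 bytes.
17,179,869,184 / effective rate ≈ 27962.03 s → 27,962 seconds.

27,962 seconds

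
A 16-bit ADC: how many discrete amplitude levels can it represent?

2^16 = 65,536.

65,536 levels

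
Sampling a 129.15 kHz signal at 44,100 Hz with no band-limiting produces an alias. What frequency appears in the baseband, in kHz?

Nyquist = 44,100/2 = 22,050 Hz; 129,150 Hz exceeds it.
Alias = |129,150 − 3×44,100| = |129,150 − 132,300| = 3,150 Hz = 3.15 kHz.

3.15 kHz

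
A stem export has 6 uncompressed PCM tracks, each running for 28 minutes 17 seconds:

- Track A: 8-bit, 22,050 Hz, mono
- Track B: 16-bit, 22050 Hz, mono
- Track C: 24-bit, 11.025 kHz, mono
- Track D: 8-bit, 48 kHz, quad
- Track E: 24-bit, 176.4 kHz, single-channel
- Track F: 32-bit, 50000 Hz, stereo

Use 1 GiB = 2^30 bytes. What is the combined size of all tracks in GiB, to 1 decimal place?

1.9 GiB

28 minutes 17 seconds = 1,697 s.
Track A: 22,050 × 1,697 × 1 × 1 = 37,418,850 bytes.
Track B: 22,050 × 1,697 × 2 × 1 = 74,837,700 bytes.
Track C: 11,025 × 1,697 × 3 × 1 = 56,128,275 bytes.
Track D: 48,000 × 1,697 × 1 × 4 = 325,824,000 bytes.
Track E: 176,400 × 1,697 × 3 × 1 = 898,052,400 bytes.
Track F: 50,000 × 1,697 × 4 × 2 = 678,800,000 bytes.
Total = 2,071,061,225 bytes = 1.9 GiB.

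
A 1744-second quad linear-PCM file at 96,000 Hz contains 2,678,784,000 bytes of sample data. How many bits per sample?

32 bits

Bytes per sample = 2,678,784,000 / (96,000 × 1,744 × 4) = 2,678,784,000 / 669,696,000 = 4.
Bit depth = 4 × 8 = 32 bits.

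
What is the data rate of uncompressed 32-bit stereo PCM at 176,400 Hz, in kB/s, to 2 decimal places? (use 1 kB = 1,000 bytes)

Bit rate = 176,400 × 32 × 2 = 11,289,600 bits/s.
11,289,600 / 8 = 1,411,200 B/s = 1411.20 kB/s.

1411.20 kB/s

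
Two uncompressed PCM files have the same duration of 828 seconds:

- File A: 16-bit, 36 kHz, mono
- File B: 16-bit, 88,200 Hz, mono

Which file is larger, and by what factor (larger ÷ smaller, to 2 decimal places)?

File B, by a factor of 2.45

File A: 36,000 × 2 × 1 = 72,000 bytes/s.
File B: 88,200 × 2 × 1 = 176,400 bytes/s.
File B is larger; ratio = 146,059,200 / 59,616,000 = 2.45.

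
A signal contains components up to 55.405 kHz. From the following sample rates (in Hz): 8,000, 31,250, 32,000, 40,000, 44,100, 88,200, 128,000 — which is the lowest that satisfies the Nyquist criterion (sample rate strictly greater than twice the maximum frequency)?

Need sample rate > 2 × 55,405 = 110,810 Hz.
Lowest listed rate above 110,810 Hz is 128,000 Hz.

128,000 Hz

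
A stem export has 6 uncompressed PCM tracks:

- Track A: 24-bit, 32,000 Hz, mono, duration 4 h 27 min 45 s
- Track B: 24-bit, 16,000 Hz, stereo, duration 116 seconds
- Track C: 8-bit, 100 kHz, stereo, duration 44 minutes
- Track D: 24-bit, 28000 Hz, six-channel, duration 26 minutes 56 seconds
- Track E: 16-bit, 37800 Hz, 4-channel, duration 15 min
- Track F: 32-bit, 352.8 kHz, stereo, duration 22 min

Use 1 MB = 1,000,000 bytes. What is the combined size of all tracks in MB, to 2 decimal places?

Track A: 4 h 27 min 45 s = 16,065 s; 32,000 × 16,065 × 3 × 1 = 1,542,240,000 bytes.
Track B: 16,000 × 116 × 3 × 2 = 11,136,000 bytes.
Track C: 44 minutes = 2,640 s; 100,000 × 2,640 × 1 × 2 = 528,000,000 bytes.
Track D: 26 minutes 56 seconds = 1,616 s; 28,000 × 1,616 × 3 × 6 = 814,464,000 bytes.
Track E: 15 min = 900 s; 37,800 × 900 × 2 × 4 = 272,160,000 bytes.
Track F: 22 min = 1,320 s; 352,800 × 1,320 × 4 × 2 = 3,725,568,000 bytes.
Total = 6,893,568,000 bytes = 6893.57 MB.

6893.57 MB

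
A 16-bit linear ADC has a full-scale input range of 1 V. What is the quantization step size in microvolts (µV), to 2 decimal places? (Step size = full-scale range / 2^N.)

15.26 µV

1 V / 2^16 = 1 / 65,536 V = 15.26 µV.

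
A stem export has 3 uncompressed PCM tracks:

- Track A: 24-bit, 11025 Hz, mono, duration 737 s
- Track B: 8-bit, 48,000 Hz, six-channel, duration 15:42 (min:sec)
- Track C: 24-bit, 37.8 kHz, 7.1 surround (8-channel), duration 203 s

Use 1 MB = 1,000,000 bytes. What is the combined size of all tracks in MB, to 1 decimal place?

Track A: 11,025 × 737 × 3 × 1 = 24,376,275 bytes.
Track B: 15:42 (min:sec) = 942 s; 48,000 × 942 × 1 × 6 = 271,296,000 bytes.
Track C: 37,800 × 203 × 3 × 8 = 184,161,600 bytes.
Total = 479,833,875 bytes = 479.8 MB.

479.8 MB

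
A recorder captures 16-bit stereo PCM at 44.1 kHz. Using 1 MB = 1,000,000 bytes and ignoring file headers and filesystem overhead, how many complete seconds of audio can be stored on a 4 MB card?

22 seconds

Uncompressed byte rate = 44,100 × 2 × 2 = 176,400 bytes/s.
Capacity = 4 × 1,000,000 = 4,000,000 bytes.
4,000,000 / 176,400 ≈ 22.68 s → 22 seconds.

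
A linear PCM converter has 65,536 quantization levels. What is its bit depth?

16 bits

log2(65,536) = 16.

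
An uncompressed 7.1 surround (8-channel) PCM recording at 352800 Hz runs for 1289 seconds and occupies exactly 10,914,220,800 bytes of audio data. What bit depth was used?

Bytes per sample = 10,914,220,800 / (352,800 × 1,289 × 8) = 10,914,220,800 / 3,638,073,600 = 3.
Bit depth = 3 × 8 = 24 bits.

24 bits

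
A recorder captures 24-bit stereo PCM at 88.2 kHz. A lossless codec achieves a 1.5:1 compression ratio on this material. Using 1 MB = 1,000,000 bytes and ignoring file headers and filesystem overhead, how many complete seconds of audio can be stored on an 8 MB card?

Uncompressed byte rate = 88,200 × 3 × 2 = 529,200 bytes/s.
After 1.5:1 compression, effective rate ≈ 352800 bytes/s.
Capacity = 8 × 1,000,000 = 8,000,000 bytes.
8,000,000 / effective rate ≈ 22.68 s → 22 seconds.

22 seconds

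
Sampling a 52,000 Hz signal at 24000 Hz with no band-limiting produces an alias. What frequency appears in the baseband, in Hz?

Nyquist = 24,000/2 = 12,000 Hz; 52,000 Hz exceeds it.
Alias = |52,000 − 2×24,000| = |52,000 − 48,000| = 4,000 Hz.

4,000 Hz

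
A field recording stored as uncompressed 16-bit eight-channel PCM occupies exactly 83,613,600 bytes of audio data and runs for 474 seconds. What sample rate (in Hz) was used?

Bytes = sample_rate × seconds × bytes_per_sample × channels.
sample_rate = 83,613,600 / (474 × 2 × 8) = 83,613,600 / 7,584 = 11,025 Hz.

11,025 Hz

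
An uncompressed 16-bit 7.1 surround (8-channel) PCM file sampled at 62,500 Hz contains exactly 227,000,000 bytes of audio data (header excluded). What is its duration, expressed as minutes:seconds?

3:47

Byte rate = 62,500 × 2 × 8 = 1,000,000 bytes/s.
Duration = 227,000,000 / 1,000,000 = 227 s.
227 s = 3:47.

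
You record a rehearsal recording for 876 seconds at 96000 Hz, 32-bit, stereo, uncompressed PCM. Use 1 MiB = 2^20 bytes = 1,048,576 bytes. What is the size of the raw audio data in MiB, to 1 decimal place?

641.6 MiB

Bytes = 96,000 samples/s × 876 s × 4 bytes/sample × 2 ch = 672,768,000 bytes.
672,768,000 / 1,048,576 = 641.6 MiB.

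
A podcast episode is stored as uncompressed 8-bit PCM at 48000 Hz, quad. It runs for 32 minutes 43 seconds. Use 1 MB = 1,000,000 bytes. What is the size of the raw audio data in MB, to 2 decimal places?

Duration = 32 minutes 43 seconds = 1,963 s.
Bytes = 48,000 samples/s × 1,963 s × 1 bytes/sample × 4 ch = 376,896,000 bytes.
376,896,000 / 1,000,000 = 376.90 MB.

376.90 MB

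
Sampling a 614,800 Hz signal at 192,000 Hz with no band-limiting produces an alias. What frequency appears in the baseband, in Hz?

Nyquist = 192,000/2 = 96,000 Hz; 614,800 Hz exceeds it.
Alias = |614,800 − 3×192,000| = |614,800 − 576,000| = 38,800 Hz.

38,800 Hz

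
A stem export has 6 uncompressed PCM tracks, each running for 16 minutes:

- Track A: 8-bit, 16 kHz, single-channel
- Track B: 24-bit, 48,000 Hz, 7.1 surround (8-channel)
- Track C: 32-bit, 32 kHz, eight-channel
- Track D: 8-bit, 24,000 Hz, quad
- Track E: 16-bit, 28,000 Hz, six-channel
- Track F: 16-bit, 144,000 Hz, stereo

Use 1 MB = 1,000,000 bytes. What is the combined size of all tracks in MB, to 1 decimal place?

3072.0 MB

16 minutes = 960 s.
Track A: 16,000 × 960 × 1 × 1 = 15,360,000 bytes.
Track B: 48,000 × 960 × 3 × 8 = 1,105,920,000 bytes.
Track C: 32,000 × 960 × 4 × 8 = 983,040,000 bytes.
Track D: 24,000 × 960 × 1 × 4 = 92,160,000 bytes.
Track E: 28,000 × 960 × 2 × 6 = 322,560,000 bytes.
Track F: 144,000 × 960 × 2 × 2 = 552,960,000 bytes.
Total = 3,072,000,000 bytes = 3072.0 MB.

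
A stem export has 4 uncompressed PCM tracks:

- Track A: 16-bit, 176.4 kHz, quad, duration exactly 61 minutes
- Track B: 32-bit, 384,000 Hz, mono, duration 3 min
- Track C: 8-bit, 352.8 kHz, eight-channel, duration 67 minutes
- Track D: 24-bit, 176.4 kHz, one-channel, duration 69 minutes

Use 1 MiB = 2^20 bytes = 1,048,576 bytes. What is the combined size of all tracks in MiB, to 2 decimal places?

18099.22 MiB

Track A: exactly 61 minutes = 3,660 s; 176,400 × 3,660 × 2 × 4 = 5,164,992,000 bytes.
Track B: 3 min = 180 s; 384,000 × 180 × 4 × 1 = 276,480,000 bytes.
Track C: 67 minutes = 4,020 s; 352,800 × 4,020 × 1 × 8 = 11,346,048,000 bytes.
Track D: 69 minutes = 4,140 s; 176,400 × 4,140 × 3 × 1 = 2,190,888,000 bytes.
Total = 18,978,408,000 bytes = 18099.22 MiB.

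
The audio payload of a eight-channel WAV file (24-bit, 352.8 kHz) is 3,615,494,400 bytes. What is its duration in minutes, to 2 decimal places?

Byte rate = 352,800 × 3 × 8 = 8,467,200 bytes/s.
Duration = 3,615,494,400 / 8,467,200 = 427 s.
427 s / 60 = 7.12 minutes.

7.12 minutes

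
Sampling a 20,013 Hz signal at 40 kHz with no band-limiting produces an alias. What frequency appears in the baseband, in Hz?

Nyquist = 40,000/2 = 20,000 Hz; 20,013 Hz exceeds it.
Alias = |20,013 − 1×40,000| = |20,013 − 40,000| = 19,987 Hz.

19,987 Hz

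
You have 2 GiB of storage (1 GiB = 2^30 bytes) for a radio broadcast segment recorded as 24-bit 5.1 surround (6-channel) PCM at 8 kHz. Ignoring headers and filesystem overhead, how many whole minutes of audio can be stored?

248 minutes

Uncompressed byte rate = 8,000 × 3 × 6 = 144,000 bytes/s.
Capacity = 2 × 1,073,741,824 = 2,147,483,648 bytes.
2,147,483,648 / 144,000 ≈ 14913.08 s → 248 minutes.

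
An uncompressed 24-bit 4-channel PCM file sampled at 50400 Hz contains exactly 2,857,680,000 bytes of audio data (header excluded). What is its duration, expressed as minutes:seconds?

Byte rate = 50,400 × 3 × 4 = 604,800 bytes/s.
Duration = 2,857,680,000 / 604,800 = 4,725 s.
4,725 s = 78:45.

78:45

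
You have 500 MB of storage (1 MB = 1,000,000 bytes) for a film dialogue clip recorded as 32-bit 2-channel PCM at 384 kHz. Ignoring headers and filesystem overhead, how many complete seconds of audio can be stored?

162 seconds

Uncompressed byte rate = 384,000 × 4 × 2 = 3,072,000 bytes/s.
Capacity = 500 × 1,000,000 = 500,000,000 bytes.
500,000,000 / 3,072,000 ≈ 162.76 s → 162 seconds.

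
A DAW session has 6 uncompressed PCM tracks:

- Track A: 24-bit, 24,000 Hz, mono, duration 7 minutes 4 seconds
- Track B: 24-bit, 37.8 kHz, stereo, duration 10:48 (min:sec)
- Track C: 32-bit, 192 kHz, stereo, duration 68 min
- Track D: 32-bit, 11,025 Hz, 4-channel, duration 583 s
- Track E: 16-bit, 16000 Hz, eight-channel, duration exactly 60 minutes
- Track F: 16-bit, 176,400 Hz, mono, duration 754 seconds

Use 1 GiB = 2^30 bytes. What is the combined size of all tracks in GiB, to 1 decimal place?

Track A: 7 minutes 4 seconds = 424 s; 24,000 × 424 × 3 × 1 = 30,528,000 bytes.
Track B: 10:48 (min:sec) = 648 s; 37,800 × 648 × 3 × 2 = 146,966,400 bytes.
Track C: 68 min = 4,080 s; 192,000 × 4,080 × 4 × 2 = 6,266,880,000 bytes.
Track D: 11,025 × 583 × 4 × 4 = 102,841,200 bytes.
Track E: exactly 60 minutes = 3,600 s; 16,000 × 3,600 × 2 × 8 = 921,600,000 bytes.
Track F: 176,400 × 754 × 2 × 1 = 266,011,200 bytes.
Total = 7,734,826,800 bytes = 7.2 GiB.

7.2 GiB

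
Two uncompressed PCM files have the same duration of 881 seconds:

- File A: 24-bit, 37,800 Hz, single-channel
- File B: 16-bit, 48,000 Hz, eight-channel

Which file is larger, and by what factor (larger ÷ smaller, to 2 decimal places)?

File B, by a factor of 6.77

File A: 37,800 × 3 × 1 = 113,400 bytes/s.
File B: 48,000 × 2 × 8 = 768,000 bytes/s.
File B is larger; ratio = 676,608,000 / 99,905,400 = 6.77.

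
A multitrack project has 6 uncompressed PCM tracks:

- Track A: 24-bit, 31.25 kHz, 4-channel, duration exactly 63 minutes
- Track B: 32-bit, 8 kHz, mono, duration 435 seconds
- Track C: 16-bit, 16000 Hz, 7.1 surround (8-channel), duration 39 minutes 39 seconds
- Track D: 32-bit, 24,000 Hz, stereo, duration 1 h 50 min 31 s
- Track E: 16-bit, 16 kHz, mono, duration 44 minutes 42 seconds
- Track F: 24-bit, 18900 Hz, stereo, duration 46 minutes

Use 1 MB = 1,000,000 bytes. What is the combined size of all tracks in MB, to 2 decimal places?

3712.40 MB

Track A: exactly 63 minutes = 3,780 s; 31,250 × 3,780 × 3 × 4 = 1,417,500,000 bytes.
Track B: 8,000 × 435 × 4 × 1 = 13,920,000 bytes.
Track C: 39 minutes 39 seconds = 2,379 s; 16,000 × 2,379 × 2 × 8 = 609,024,000 bytes.
Track D: 1 h 50 min 31 s = 6,631 s; 24,000 × 6,631 × 4 × 2 = 1,273,152,000 bytes.
Track E: 44 minutes 42 seconds = 2,682 s; 16,000 × 2,682 × 2 × 1 = 85,824,000 bytes.
Track F: 46 minutes = 2,760 s; 18,900 × 2,760 × 3 × 2 = 312,984,000 bytes.
Total = 3,712,404,000 bytes = 3712.40 MB.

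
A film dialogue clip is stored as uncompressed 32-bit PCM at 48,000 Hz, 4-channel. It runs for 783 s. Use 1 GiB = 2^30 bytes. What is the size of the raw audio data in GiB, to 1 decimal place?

Bytes = 48,000 samples/s × 783 s × 4 bytes/sample × 4 ch = 601,344,000 bytes.
601,344,000 / 1,073,741,824 = 0.6 GiB.

0.6 GiB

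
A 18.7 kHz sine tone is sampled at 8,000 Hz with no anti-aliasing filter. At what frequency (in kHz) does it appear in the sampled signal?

Nyquist = 8,000/2 = 4,000 Hz; 18,700 Hz exceeds it.
Alias = |18,700 − 2×8,000| = |18,700 − 16,000| = 2,700 Hz = 2.7 kHz.

2.7 kHz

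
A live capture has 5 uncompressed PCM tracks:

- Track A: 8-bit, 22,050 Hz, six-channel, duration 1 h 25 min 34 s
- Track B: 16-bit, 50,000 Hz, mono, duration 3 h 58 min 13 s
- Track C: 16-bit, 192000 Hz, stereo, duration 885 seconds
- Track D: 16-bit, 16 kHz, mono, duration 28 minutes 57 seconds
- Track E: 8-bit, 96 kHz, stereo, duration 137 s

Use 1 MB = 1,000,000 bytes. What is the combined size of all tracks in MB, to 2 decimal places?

Track A: 1 h 25 min 34 s = 5,134 s; 22,050 × 5,134 × 1 × 6 = 679,228,200 bytes.
Track B: 3 h 58 min 13 s = 14,293 s; 50,000 × 14,293 × 2 × 1 = 1,429,300,000 bytes.
Track C: 192,000 × 885 × 2 × 2 = 679,680,000 bytes.
Track D: 28 minutes 57 seconds = 1,737 s; 16,000 × 1,737 × 2 × 1 = 55,584,000 bytes.
Track E: 96,000 × 137 × 1 × 2 = 26,304,000 bytes.
Total = 2,870,096,200 bytes = 2870.10 MB.

2870.10 MB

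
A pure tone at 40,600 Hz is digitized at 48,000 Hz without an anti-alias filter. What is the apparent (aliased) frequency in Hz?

7,400 Hz

Nyquist = 48,000/2 = 24,000 Hz; 40,600 Hz exceeds it.
Alias = |40,600 − 1×48,000| = |40,600 − 48,000| = 7,400 Hz.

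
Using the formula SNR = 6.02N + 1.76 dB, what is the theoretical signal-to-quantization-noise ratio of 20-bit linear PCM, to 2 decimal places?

6.02 × 20 + 1.76 = 122.16 dB.

122.16 dB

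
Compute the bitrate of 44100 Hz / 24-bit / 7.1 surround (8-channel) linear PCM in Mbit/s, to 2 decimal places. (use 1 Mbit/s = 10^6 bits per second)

Bit rate = 44,100 × 24 × 8 = 8,467,200 bits/s.
= 8.47 Mbit/s.

8.47 Mbit/s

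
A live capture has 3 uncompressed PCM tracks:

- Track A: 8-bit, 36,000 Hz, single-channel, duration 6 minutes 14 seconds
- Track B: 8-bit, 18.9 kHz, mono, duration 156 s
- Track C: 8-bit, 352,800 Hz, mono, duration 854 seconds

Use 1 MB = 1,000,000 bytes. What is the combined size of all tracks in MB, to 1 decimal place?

317.7 MB

Track A: 6 minutes 14 seconds = 374 s; 36,000 × 374 × 1 × 1 = 13,464,000 bytes.
Track B: 18,900 × 156 × 1 × 1 = 2,948,400 bytes.
Track C: 352,800 × 854 × 1 × 1 = 301,291,200 bytes.
Total = 317,703,600 bytes = 317.7 MB.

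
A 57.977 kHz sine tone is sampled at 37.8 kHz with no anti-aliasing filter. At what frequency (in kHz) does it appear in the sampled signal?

Nyquist = 37,800/2 = 18,900 Hz; 57,977 Hz exceeds it.
Alias = |57,977 − 2×37,800| = |57,977 − 75,600| = 17,623 Hz = 17.623 kHz.

17.623 kHz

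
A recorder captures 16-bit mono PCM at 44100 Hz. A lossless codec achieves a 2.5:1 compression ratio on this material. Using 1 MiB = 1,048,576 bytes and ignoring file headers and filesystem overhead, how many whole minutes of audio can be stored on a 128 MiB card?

63 minutes

Uncompressed byte rate = 44,100 × 2 × 1 = 88,200 bytes/s.
After 2.5:1 compression, effective rate ≈ 35280 bytes/s.
Capacity = 128 × 1,048,576 = 134,217,728 bytes.
134,217,728 / effective rate ≈ 3804.36 s → 63 minutes.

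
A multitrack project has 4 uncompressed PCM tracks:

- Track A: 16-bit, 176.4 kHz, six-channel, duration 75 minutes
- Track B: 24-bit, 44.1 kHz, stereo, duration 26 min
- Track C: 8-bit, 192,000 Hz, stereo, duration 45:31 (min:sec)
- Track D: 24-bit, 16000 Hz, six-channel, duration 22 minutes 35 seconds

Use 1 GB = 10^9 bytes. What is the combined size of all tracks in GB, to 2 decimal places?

Track A: 75 minutes = 4,500 s; 176,400 × 4,500 × 2 × 6 = 9,525,600,000 bytes.
Track B: 26 min = 1,560 s; 44,100 × 1,560 × 3 × 2 = 412,776,000 bytes.
Track C: 45:31 (min:sec) = 2,731 s; 192,000 × 2,731 × 1 × 2 = 1,048,704,000 bytes.
Track D: 22 minutes 35 seconds = 1,355 s; 16,000 × 1,355 × 3 × 6 = 390,240,000 bytes.
Total = 11,377,320,000 bytes = 11.38 GB.

11.38 GB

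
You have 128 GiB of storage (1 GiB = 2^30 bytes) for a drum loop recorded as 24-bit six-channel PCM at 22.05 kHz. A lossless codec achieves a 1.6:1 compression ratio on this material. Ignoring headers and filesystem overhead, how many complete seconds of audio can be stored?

Uncompressed byte rate = 22,050 × 3 × 6 = 396,900 bytes/s.
After 1.6:1 compression, effective rate ≈ 248062.5 bytes/s.
Capacity = 128 × 1,073,741,824 = 137,438,953,472 bytes.
137,438,953,472 / effective rate ≈ 554049.7 s → 554,049 seconds.

554,049 seconds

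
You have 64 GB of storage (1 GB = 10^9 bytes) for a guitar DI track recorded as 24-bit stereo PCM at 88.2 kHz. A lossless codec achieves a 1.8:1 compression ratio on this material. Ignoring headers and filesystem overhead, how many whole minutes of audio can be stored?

3,628 minutes

Uncompressed byte rate = 88,200 × 3 × 2 = 529,200 bytes/s.
After 1.8:1 compression, effective rate ≈ 294000 bytes/s.
Capacity = 64 × 1,000,000,000 = 64,000,000,000 bytes.
64,000,000,000 / effective rate ≈ 217687.07 s → 3,628 minutes.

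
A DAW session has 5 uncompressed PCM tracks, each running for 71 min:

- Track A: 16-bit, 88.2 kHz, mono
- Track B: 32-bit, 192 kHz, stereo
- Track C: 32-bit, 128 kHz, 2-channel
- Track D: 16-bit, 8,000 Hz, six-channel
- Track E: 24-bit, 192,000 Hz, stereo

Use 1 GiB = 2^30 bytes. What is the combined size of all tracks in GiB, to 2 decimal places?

15.81 GiB

71 min = 4,260 s.
Track A: 88,200 × 4,260 × 2 × 1 = 751,464,000 bytes.
Track B: 192,000 × 4,260 × 4 × 2 = 6,543,360,000 bytes.
Track C: 128,000 × 4,260 × 4 × 2 = 4,362,240,000 bytes.
Track D: 8,000 × 4,260 × 2 × 6 = 408,960,000 bytes.
Track E: 192,000 × 4,260 × 3 × 2 = 4,907,520,000 bytes.
Total = 16,973,544,000 bytes = 15.81 GiB.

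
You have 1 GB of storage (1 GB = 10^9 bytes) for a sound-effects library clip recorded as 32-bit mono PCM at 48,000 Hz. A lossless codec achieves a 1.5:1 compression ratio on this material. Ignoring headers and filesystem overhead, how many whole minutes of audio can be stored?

130 minutes

Uncompressed byte rate = 48,000 × 4 × 1 = 192,000 bytes/s.
After 1.5:1 compression, effective rate ≈ 128000 bytes/s.
Capacity = 1 × 1,000,000,000 = 1,000,000,000 bytes.
1,000,000,000 / effective rate ≈ 7812.5 s → 130 minutes.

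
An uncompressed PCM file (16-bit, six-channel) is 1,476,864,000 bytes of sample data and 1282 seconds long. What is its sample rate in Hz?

96,000 Hz

Bytes = sample_rate × seconds × bytes_per_sample × channels.
sample_rate = 1,476,864,000 / (1,282 × 2 × 6) = 1,476,864,000 / 15,384 = 96,000 Hz.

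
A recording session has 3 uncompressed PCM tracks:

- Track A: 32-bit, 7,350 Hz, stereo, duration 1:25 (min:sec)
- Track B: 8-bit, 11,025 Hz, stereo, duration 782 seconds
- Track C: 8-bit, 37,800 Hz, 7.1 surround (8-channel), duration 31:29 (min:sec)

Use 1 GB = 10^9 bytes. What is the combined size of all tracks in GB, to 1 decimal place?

0.6 GB

Track A: 1:25 (min:sec) = 85 s; 7,350 × 85 × 4 × 2 = 4,998,000 bytes.
Track B: 11,025 × 782 × 1 × 2 = 17,243,100 bytes.
Track C: 31:29 (min:sec) = 1,889 s; 37,800 × 1,889 × 1 × 8 = 571,233,600 bytes.
Total = 593,474,700 bytes = 0.6 GB.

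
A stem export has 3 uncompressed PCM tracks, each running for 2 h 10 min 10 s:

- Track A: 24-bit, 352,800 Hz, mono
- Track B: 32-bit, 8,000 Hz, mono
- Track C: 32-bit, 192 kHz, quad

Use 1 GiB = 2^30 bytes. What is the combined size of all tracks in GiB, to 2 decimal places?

2 h 10 min 10 s = 7,810 s.
Track A: 352,800 × 7,810 × 3 × 1 = 8,266,104,000 bytes.
Track B: 8,000 × 7,810 × 4 × 1 = 249,920,000 bytes.
Track C: 192,000 × 7,810 × 4 × 4 = 23,992,320,000 bytes.
Total = 32,508,344,000 bytes = 30.28 GiB.

30.28 GiB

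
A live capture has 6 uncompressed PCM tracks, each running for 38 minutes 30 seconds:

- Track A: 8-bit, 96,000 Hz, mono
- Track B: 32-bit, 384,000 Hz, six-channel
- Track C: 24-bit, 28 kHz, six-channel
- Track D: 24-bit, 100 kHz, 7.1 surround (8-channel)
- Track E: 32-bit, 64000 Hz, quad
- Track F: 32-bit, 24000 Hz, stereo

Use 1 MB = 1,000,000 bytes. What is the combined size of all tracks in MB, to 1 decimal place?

38 minutes 30 seconds = 2,310 s.
Track A: 96,000 × 2,310 × 1 × 1 = 221,760,000 bytes.
Track B: 384,000 × 2,310 × 4 × 6 = 21,288,960,000 bytes.
Track C: 28,000 × 2,310 × 3 × 6 = 1,164,240,000 bytes.
Track D: 100,000 × 2,310 × 3 × 8 = 5,544,000,000 bytes.
Track E: 64,000 × 2,310 × 4 × 4 = 2,365,440,000 bytes.
Track F: 24,000 × 2,310 × 4 × 2 = 443,520,000 bytes.
Total = 31,027,920,000 bytes = 31027.9 MB.

31027.9 MB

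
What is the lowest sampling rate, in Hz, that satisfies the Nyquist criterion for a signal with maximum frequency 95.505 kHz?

191,010 Hz

Minimum sample rate = 2 × 95,505 Hz = 191,010 Hz.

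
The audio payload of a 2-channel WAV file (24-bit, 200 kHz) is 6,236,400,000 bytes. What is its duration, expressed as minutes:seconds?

Byte rate = 200,000 × 3 × 2 = 1,200,000 bytes/s.
Duration = 6,236,400,000 / 1,200,000 = 5,197 s.
5,197 s = 86:37.

86:37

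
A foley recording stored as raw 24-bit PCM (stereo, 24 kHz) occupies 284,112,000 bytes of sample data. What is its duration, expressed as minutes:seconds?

32:53

Byte rate = 24,000 × 3 × 2 = 144,000 bytes/s.
Duration = 284,112,000 / 144,000 = 1,973 s.
1,973 s = 32:53.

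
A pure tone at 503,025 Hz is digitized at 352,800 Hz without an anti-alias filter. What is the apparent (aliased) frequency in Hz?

Nyquist = 352,800/2 = 176,400 Hz; 503,025 Hz exceeds it.
Alias = |503,025 − 1×352,800| = |503,025 − 352,800| = 150,225 Hz.

150,225 Hz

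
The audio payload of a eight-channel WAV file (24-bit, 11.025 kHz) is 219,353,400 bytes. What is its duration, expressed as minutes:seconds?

Byte rate = 11,025 × 3 × 8 = 264,600 bytes/s.
Duration = 219,353,400 / 264,600 = 829 s.
829 s = 13:49.

13:49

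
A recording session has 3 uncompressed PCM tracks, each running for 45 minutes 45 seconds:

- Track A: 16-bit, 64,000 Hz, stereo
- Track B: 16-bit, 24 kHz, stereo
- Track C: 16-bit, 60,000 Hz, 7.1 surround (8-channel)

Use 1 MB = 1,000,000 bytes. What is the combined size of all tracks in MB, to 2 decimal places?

3601.44 MB

45 minutes 45 seconds = 2,745 s.
Track A: 64,000 × 2,745 × 2 × 2 = 702,720,000 bytes.
Track B: 24,000 × 2,745 × 2 × 2 = 263,520,000 bytes.
Track C: 60,000 × 2,745 × 2 × 8 = 2,635,200,000 bytes.
Total = 3,601,440,000 bytes = 3601.44 MB.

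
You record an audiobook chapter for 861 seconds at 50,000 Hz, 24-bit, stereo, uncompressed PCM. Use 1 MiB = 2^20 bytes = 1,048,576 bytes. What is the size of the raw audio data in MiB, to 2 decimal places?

Bytes = 50,000 samples/s × 861 s × 3 bytes/sample × 2 ch = 258,300,000 bytes.
258,300,000 / 1,048,576 = 246.33 MiB.

246.33 MiB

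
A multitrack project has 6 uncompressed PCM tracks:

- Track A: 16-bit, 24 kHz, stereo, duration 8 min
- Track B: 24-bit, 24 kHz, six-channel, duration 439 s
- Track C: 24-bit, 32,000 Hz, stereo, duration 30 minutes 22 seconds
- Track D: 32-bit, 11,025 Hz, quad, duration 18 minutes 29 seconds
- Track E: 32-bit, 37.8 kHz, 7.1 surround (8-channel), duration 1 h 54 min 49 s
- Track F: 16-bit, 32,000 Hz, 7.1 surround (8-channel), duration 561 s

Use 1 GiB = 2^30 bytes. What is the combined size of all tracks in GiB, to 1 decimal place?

Track A: 8 min = 480 s; 24,000 × 480 × 2 × 2 = 46,080,000 bytes.
Track B: 24,000 × 439 × 3 × 6 = 189,648,000 bytes.
Track C: 30 minutes 22 seconds = 1,822 s; 32,000 × 1,822 × 3 × 2 = 349,824,000 bytes.
Track D: 18 minutes 29 seconds = 1,109 s; 11,025 × 1,109 × 4 × 4 = 195,627,600 bytes.
Track E: 1 h 54 min 49 s = 6,889 s; 37,800 × 6,889 × 4 × 8 = 8,332,934,400 bytes.
Track F: 32,000 × 561 × 2 × 8 = 287,232,000 bytes.
Total = 9,401,346,000 bytes = 8.8 GiB.

8.8 GiB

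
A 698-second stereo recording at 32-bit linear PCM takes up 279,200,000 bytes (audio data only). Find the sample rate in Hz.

Bytes = sample_rate × seconds × bytes_per_sample × channels.
sample_rate = 279,200,000 / (698 × 4 × 2) = 279,200,000 / 5,584 = 50,000 Hz.

50,000 Hz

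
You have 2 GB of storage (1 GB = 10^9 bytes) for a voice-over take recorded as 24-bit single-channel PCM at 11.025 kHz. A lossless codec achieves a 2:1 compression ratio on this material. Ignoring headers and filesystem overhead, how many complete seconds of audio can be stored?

120,937 seconds

Uncompressed byte rate = 11,025 × 3 × 1 = 33,075 bytes/s.
After 2:1 compression, effective rate ≈ 16537.5 bytes/s.
Capacity = 2 × 1,000,000,000 = 2,000,000,000 bytes.
2,000,000,000 / effective rate ≈ 120937.26 s → 120,937 seconds.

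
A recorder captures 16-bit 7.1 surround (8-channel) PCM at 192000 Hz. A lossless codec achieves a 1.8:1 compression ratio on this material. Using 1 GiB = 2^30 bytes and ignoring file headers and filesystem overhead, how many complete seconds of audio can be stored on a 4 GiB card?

Uncompressed byte rate = 192,000 × 2 × 8 = 3,072,000 bytes/s.
After 1.8:1 compression, effective rate ≈ 1706666.67 bytes/s.
Capacity = 4 × 1,073,741,824 = 4,294,967,296 bytes.
4,294,967,296 / effective rate ≈ 2516.58 s → 2,516 seconds.

2,516 seconds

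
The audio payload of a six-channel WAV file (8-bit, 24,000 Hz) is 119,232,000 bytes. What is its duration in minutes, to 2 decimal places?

13.80 minutes

Byte rate = 24,000 × 1 × 6 = 144,000 bytes/s.
Duration = 119,232,000 / 144,000 = 828 s.
828 s / 60 = 13.80 minutes.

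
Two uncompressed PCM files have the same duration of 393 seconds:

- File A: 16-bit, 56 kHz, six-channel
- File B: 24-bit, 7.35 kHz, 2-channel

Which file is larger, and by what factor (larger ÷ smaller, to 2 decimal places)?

File A, by a factor of 15.24

File A: 56,000 × 2 × 6 = 672,000 bytes/s.
File B: 7,350 × 3 × 2 = 44,100 bytes/s.
File A is larger; ratio = 264,096,000 / 17,331,300 = 15.24.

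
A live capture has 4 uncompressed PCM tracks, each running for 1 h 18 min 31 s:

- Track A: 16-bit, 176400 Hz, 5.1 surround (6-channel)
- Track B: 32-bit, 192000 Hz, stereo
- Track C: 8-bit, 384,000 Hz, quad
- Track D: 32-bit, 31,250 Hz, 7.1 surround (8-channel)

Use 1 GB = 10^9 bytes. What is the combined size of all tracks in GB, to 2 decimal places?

29.16 GB

1 h 18 min 31 s = 4,711 s.
Track A: 176,400 × 4,711 × 2 × 6 = 9,972,244,800 bytes.
Track B: 192,000 × 4,711 × 4 × 2 = 7,236,096,000 bytes.
Track C: 384,000 × 4,711 × 1 × 4 = 7,236,096,000 bytes.
Track D: 31,250 × 4,711 × 4 × 8 = 4,711,000,000 bytes.
Total = 29,155,436,800 bytes = 29.16 GB.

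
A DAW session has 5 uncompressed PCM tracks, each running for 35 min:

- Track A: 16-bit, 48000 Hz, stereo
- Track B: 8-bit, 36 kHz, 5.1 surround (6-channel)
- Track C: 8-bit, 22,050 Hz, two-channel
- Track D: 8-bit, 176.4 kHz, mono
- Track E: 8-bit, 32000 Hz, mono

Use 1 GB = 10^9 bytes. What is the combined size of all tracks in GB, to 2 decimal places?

35 min = 2,100 s.
Track A: 48,000 × 2,100 × 2 × 2 = 403,200,000 bytes.
Track B: 36,000 × 2,100 × 1 × 6 = 453,600,000 bytes.
Track C: 22,050 × 2,100 × 1 × 2 = 92,610,000 bytes.
Track D: 176,400 × 2,100 × 1 × 1 = 370,440,000 bytes.
Track E: 32,000 × 2,100 × 1 × 1 = 67,200,000 bytes.
Total = 1,387,050,000 bytes = 1.39 GB.

1.39 GB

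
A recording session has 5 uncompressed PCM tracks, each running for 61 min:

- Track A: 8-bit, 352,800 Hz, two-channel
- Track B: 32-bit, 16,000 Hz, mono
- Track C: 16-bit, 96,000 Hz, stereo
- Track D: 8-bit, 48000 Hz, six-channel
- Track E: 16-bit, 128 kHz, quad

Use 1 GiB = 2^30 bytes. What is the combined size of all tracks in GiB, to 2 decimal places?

8.40 GiB

61 min = 3,660 s.
Track A: 352,800 × 3,660 × 1 × 2 = 2,582,496,000 bytes.
Track B: 16,000 × 3,660 × 4 × 1 = 234,240,000 bytes.
Track C: 96,000 × 3,660 × 2 × 2 = 1,405,440,000 bytes.
Track D: 48,000 × 3,660 × 1 × 6 = 1,054,080,000 bytes.
Track E: 128,000 × 3,660 × 2 × 4 = 3,747,840,000 bytes.
Total = 9,024,096,000 bytes = 8.40 GiB.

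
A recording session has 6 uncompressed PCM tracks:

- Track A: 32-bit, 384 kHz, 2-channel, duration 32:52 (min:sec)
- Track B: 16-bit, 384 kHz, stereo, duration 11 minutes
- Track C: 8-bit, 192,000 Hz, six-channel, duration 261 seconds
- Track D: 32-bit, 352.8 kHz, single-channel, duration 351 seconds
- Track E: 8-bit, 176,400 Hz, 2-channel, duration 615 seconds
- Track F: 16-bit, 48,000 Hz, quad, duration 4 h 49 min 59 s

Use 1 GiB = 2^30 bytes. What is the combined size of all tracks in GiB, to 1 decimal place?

13.8 GiB

Track A: 32:52 (min:sec) = 1,972 s; 384,000 × 1,972 × 4 × 2 = 6,057,984,000 bytes.
Track B: 11 minutes = 660 s; 384,000 × 660 × 2 × 2 = 1,013,760,000 bytes.
Track C: 192,000 × 261 × 1 × 6 = 300,672,000 bytes.
Track D: 352,800 × 351 × 4 × 1 = 495,331,200 bytes.
Track E: 176,400 × 615 × 1 × 2 = 216,972,000 bytes.
Track F: 4 h 49 min 59 s = 17,399 s; 48,000 × 17,399 × 2 × 4 = 6,681,216,000 bytes.
Total = 14,765,935,200 bytes = 13.8 GiB.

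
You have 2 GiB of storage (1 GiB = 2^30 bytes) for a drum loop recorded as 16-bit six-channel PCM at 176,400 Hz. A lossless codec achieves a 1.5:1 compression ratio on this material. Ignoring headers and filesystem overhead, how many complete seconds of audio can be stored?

Uncompressed byte rate = 176,400 × 2 × 6 = 2,116,800 bytes/s.
After 1.5:1 compression, effective rate ≈ 1411200 bytes/s.
Capacity = 2 × 1,073,741,824 = 2,147,483,648 bytes.
2,147,483,648 / effective rate ≈ 1521.74 s → 1,521 seconds.

1,521 seconds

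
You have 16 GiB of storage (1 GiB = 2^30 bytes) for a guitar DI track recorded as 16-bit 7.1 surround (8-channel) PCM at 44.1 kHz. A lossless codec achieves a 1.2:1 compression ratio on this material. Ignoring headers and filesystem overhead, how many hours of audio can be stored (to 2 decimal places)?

8.12 hours

Uncompressed byte rate = 44,100 × 2 × 8 = 705,600 bytes/s.
After 1.2:1 compression, effective rate ≈ 588000 bytes/s.
Capacity = 16 × 1,073,741,824 = 17,179,869,184 bytes.
17,179,869,184 / effective rate ≈ 29217.46 s → 8.12 hours.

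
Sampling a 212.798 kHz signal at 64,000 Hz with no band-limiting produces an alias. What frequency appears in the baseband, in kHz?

Nyquist = 64,000/2 = 32,000 Hz; 212,798 Hz exceeds it.
Alias = |212,798 − 3×64,000| = |212,798 − 192,000| = 20,798 Hz = 20.798 kHz.

20.798 kHz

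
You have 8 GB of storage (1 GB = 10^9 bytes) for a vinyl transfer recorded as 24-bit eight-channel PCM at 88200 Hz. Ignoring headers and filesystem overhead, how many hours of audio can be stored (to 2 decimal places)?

Uncompressed byte rate = 88,200 × 3 × 8 = 2,116,800 bytes/s.
Capacity = 8 × 1,000,000,000 = 8,000,000,000 bytes.
8,000,000,000 / 2,116,800 ≈ 3779.29 s → 1.05 hours.

1.05 hours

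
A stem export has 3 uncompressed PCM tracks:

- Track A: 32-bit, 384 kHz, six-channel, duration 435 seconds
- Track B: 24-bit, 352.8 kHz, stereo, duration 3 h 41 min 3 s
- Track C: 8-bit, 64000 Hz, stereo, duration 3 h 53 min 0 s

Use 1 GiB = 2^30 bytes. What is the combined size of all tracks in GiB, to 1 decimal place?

Track A: 384,000 × 435 × 4 × 6 = 4,008,960,000 bytes.
Track B: 3 h 41 min 3 s = 13,263 s; 352,800 × 13,263 × 3 × 2 = 28,075,118,400 bytes.
Track C: 3 h 53 min 0 s = 13,980 s; 64,000 × 13,980 × 1 × 2 = 1,789,440,000 bytes.
Total = 33,873,518,400 bytes = 31.5 GiB.

31.5 GiB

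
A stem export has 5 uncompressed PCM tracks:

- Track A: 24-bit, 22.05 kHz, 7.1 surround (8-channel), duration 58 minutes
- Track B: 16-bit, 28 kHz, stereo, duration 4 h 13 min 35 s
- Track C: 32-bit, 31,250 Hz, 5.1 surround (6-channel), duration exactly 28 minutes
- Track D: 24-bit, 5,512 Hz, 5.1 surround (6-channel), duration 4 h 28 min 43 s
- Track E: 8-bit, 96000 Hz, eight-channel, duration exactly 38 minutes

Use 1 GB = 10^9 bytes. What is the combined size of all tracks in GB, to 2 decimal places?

Track A: 58 minutes = 3,480 s; 22,050 × 3,480 × 3 × 8 = 1,841,616,000 bytes.
Track B: 4 h 13 min 35 s = 15,215 s; 28,000 × 15,215 × 2 × 2 = 1,704,080,000 bytes.
Track C: exactly 28 minutes = 1,680 s; 31,250 × 1,680 × 4 × 6 = 1,260,000,000 bytes.
Track D: 4 h 28 min 43 s = 16,123 s; 5,512 × 16,123 × 3 × 6 = 1,599,659,568 bytes.
Track E: exactly 38 minutes = 2,280 s; 96,000 × 2,280 × 1 × 8 = 1,751,040,000 bytes.
Total = 8,156,395,568 bytes = 8.16 GB.

8.16 GB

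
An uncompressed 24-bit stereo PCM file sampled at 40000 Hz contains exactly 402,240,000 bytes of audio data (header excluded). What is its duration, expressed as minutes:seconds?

Byte rate = 40,000 × 3 × 2 = 240,000 bytes/s.
Duration = 402,240,000 / 240,000 = 1,676 s.
1,676 s = 27:56.

27:56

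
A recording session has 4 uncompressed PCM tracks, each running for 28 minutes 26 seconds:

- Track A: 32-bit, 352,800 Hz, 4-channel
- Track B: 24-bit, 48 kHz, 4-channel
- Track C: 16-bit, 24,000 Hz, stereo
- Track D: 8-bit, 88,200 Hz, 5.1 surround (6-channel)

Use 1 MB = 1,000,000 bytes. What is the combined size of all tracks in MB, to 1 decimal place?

11679.3 MB

28 minutes 26 seconds = 1,706 s.
Track A: 352,800 × 1,706 × 4 × 4 = 9,630,028,800 bytes.
Track B: 48,000 × 1,706 × 3 × 4 = 982,656,000 bytes.
Track C: 24,000 × 1,706 × 2 × 2 = 163,776,000 bytes.
Track D: 88,200 × 1,706 × 1 × 6 = 902,815,200 bytes.
Total = 11,679,276,000 bytes = 11679.3 MB.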